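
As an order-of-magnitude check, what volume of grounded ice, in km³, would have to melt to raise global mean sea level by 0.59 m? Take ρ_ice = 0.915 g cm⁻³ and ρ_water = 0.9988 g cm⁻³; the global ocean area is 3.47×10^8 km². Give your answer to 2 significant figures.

≈ 2.2×10^5 km³

Required water volume = Δh × A = 0.59 m × 3.47×10^14 m² = 2.047×10^14 m³ = 2.047×10^5 km³.
Ice volume = water volume × ρ_w/ρ_ice = 2.047×10^5 × 998.8/915 = 2.2×10^5 km³.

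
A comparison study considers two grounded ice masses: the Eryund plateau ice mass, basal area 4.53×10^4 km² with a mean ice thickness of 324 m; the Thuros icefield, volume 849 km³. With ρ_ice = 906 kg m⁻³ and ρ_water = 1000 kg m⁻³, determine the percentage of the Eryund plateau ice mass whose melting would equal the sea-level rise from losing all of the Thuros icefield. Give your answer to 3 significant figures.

Equal sea-level rise means equal mass of meltwater, i.e. equal mass of ice lost.
Ice mass of Thuros: 7.692×10^14 kg; ice mass of Eryund: 1.330×10^16 kg.
Fraction required = 7.692×10^14 / 1.330×10^16 = 0.0578 → 5.78 %.

≈ 5.78 %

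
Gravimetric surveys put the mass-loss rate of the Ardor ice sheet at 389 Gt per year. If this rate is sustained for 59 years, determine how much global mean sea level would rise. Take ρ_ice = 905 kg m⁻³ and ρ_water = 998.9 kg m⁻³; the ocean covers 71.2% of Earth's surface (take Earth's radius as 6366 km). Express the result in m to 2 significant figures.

≈ 0.063 m

Total mass lost = 389 Gt/yr × 59 yr = 2.295×10^4 Gt = 2.295×10^16 kg.
ρ_w = 998.9 kg m⁻³, so water volume = 2.295×10^16 / 998.9 = 2.298×10^13 m³.
Δh = 2.298×10^13 / 3.63×10^14 = 0.0634 m.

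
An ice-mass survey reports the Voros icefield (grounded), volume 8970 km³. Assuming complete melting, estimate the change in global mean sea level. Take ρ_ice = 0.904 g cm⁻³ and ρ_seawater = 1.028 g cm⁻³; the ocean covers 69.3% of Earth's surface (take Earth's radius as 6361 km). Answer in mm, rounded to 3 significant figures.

Voros: 8970 km³ × (904/1028) = 7888 km³ of water.
Spread over 3.52×10^14 m² of ocean, Δh = 7.888×10^12 / 3.52×10^14 = 0.0224 m = 22.4 mm.

≈ 22.4 mm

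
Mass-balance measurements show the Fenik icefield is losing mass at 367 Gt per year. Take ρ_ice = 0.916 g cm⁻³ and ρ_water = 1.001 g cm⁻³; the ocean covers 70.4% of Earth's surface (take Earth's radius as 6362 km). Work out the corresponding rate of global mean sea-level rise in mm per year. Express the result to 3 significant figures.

ρ_w = 1.001 g cm⁻³ = 1001 kg m⁻³. Annual water volume added = 367 Gt / ρ_w = 3.670×10^14 kg / 1001 kg m⁻³ = 3.666×10^11 m³.
Δh per year = 3.666×10^11 / 3.58×10^14 = 1.02×10^-3 m = 1.02 mm.

≈ 1.02 mm/yr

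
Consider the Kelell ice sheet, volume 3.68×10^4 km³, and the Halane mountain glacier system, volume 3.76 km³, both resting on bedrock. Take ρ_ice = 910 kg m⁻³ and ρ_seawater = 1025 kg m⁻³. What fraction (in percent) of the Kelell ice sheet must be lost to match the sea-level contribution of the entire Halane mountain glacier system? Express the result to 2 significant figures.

≈ 0.010 %

Equal sea-level rise means equal mass of meltwater, i.e. equal mass of ice lost.
Ice mass of Halane: 3.422×10^12 kg; ice mass of Kelell: 3.349×10^16 kg.
Fraction required = 3.422×10^12 / 3.349×10^16 = 1.02×10^-4 → 0.010 %.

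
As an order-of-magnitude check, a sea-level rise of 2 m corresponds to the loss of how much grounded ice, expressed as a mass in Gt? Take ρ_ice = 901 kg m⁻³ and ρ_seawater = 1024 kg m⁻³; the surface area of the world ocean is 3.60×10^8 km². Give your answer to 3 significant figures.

Required water volume = Δh × A = 2 m × 3.60×10^14 m² = 7.200×10^14 m³.
ρ_w = 1024 kg m⁻³, so the mass of water = 7.200×10^14 m³ × 1024 kg m⁻³ = 7.373×10^17 kg = 7.37×10^5 Gt (and the same mass of ice, by conservation).

≈ 7.37×10^5 Gt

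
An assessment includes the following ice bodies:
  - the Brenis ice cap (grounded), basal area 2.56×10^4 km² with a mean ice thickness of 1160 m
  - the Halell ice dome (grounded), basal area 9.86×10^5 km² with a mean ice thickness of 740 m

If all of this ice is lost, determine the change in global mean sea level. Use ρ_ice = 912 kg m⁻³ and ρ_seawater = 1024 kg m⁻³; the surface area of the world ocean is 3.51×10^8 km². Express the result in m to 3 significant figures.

Brenis: ice volume = 2.56×10^4 km² × 1160 m = 2.970×10^4 km³; 2.970×10^4 × (912/1024) = 2.645×10^4 km³ of water.
Halell: ice volume = 9.86×10^5 km² × 740 m = 7.296×10^5 km³; 7.296×10^5 × (912/1024) = 6.498×10^5 km³ of water.
Total added water ≈ 6.763×10^14 m³ over 3.51×10^14 m² → Δh = 1.93 m.

≈ 1.93 m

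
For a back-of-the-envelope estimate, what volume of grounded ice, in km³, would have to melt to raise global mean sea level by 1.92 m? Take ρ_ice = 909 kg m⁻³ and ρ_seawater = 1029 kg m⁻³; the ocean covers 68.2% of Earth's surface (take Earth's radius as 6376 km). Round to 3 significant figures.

≈ 7.57×10^5 km³

Required water volume = Δh × A = 1.92 m × 3.48×10^14 m² = 6.689×10^14 m³ = 6.689×10^5 km³.
Ice volume = water volume × ρ_w/ρ_ice = 6.689×10^5 × 1029/909 = 7.57×10^5 km³.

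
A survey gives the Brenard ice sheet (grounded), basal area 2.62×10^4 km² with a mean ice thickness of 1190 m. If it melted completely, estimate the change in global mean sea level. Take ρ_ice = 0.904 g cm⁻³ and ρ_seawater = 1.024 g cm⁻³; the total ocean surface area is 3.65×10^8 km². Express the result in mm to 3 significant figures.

≈ 75.4 mm

Brenard: ice volume = 2.62×10^4 km² × 1190 m = 3.118×10^4 km³; 3.118×10^4 × (904/1024) = 2.752×10^4 km³ of water.
Spread over 3.65×10^14 m² of ocean, Δh = 2.752×10^13 / 3.65×10^14 = 0.0754 m = 75.4 mm.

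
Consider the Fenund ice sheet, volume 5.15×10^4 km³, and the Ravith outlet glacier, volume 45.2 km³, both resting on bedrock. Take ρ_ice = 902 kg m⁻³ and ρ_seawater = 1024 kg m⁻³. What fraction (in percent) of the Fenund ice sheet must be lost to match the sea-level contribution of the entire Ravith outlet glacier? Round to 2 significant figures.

Equal sea-level rise means equal mass of meltwater, i.e. equal mass of ice lost.
Ice mass of Ravith: 4.077×10^13 kg; ice mass of Fenund: 4.645×10^16 kg.
Fraction required = 4.077×10^13 / 4.645×10^16 = 8.78×10^-4 → 0.088 %.

≈ 0.088 %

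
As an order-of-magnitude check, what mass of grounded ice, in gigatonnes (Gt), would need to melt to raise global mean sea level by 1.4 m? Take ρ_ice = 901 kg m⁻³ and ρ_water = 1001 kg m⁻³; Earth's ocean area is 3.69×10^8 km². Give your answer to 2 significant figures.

Required water volume = Δh × A = 1.4 m × 3.69×10^14 m² = 5.166×10^14 m³.
ρ_w = 1001 kg m⁻³, so the mass of water = 5.166×10^14 m³ × 1001 kg m⁻³ = 5.171×10^17 kg = 5.2×10^5 Gt (and the same mass of ice, by conservation).

≈ 5.2×10^5 Gt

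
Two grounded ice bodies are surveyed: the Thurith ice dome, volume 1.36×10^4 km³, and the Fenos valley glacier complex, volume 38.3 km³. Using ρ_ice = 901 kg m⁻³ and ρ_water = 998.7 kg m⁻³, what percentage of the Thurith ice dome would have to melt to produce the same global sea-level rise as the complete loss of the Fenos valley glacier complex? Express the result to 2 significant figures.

Equal sea-level rise means equal mass of meltwater, i.e. equal mass of ice lost.
Ice mass of Fenos: 3.451×10^13 kg; ice mass of Thurith: 1.225×10^16 kg.
Fraction required = 3.451×10^13 / 1.225×10^16 = 2.82×10^-3 → 0.28 %.

≈ 0.28 %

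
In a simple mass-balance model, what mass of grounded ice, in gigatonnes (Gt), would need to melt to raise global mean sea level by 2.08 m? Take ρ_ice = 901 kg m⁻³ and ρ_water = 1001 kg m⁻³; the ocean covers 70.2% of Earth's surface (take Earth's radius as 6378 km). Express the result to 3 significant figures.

≈ 7.47×10^5 Gt

Required water volume = Δh × A = 2.08 m × 3.59×10^14 m² = 7.464×10^14 m³.
ρ_w = 1001 kg m⁻³, so the mass of water = 7.464×10^14 m³ × 1001 kg m⁻³ = 7.472×10^17 kg = 7.47×10^5 Gt (and the same mass of ice, by conservation).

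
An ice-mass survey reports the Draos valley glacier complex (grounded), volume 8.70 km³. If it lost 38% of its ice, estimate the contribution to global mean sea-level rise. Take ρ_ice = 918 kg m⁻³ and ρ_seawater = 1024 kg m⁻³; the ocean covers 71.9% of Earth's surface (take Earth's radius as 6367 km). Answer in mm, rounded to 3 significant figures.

Draos: 0.38 × 8.70 km³ × (918/1024) = 2.964 km³ of water.
Spread over 3.66×10^14 m² of ocean, Δh = 2.964×10^9 / 3.66×10^14 = 8.09×10^-6 m = 8.09×10^-3 mm.

≈ 8.09×10^-3 mm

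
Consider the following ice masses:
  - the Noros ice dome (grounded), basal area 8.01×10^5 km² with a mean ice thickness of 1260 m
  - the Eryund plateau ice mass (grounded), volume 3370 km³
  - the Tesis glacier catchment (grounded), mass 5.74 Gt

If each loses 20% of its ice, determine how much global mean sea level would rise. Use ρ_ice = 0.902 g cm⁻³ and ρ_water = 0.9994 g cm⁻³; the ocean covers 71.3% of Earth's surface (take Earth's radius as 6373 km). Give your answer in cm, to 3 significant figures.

Noros: ice volume = 8.01×10^5 km² × 1260 m = 1.009×10^6 km³; 0.2 × 1.009×10^6 × (902/999.4) = 1.822×10^5 km³ of water.
Eryund: 0.2 × 3370 km³ × (902/999.4) = 608.3 km³ of water.
Tesis: 0.2 × 5.74 Gt = 1.148×10^12 kg; dividing by ρ_w = 0.9994 g cm⁻³ = 999.4 kg m⁻³ gives 1.149×10^9 m³ of water.
Total added water ≈ 1.828×10^14 m³ over 3.64×10^14 m² → Δh = 0.502 m = 50.2 cm.

≈ 50.2 cm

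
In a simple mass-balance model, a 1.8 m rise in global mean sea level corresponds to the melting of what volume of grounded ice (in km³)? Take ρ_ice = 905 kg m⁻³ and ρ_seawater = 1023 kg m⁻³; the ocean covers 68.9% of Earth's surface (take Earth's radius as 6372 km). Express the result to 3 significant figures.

Required water volume = Δh × A = 1.8 m × 3.52×10^14 m² = 6.328×10^14 m³ = 6.328×10^5 km³.
Ice volume = water volume × ρ_w/ρ_ice = 6.328×10^5 × 1023/905 = 7.15×10^5 km³.

≈ 7.15×10^5 km³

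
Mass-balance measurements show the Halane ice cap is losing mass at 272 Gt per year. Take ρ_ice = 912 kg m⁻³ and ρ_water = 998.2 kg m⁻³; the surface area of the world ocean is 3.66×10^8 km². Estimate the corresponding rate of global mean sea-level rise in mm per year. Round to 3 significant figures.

ρ_w = 998.2 kg m⁻³. Annual water volume added = 272 Gt / ρ_w = 2.720×10^14 kg / 998.2 kg m⁻³ = 2.725×10^11 m³.
Δh per year = 2.725×10^11 / 3.66×10^14 = 7.45×10^-4 m = 0.745 mm.

≈ 0.745 mm/yr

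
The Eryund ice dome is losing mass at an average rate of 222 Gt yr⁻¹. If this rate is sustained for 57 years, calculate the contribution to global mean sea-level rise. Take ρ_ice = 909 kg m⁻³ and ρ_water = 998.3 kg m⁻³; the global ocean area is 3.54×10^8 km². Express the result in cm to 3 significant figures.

Total mass lost = 222 Gt/yr × 57 yr = 1.265×10^4 Gt = 1.265×10^16 kg.
ρ_w = 998.3 kg m⁻³, so water volume = 1.265×10^16 / 998.3 = 1.268×10^13 m³.
Δh = 1.268×10^13 / 3.54×10^14 = 0.0358 m = 3.58 cm.

≈ 3.58 cm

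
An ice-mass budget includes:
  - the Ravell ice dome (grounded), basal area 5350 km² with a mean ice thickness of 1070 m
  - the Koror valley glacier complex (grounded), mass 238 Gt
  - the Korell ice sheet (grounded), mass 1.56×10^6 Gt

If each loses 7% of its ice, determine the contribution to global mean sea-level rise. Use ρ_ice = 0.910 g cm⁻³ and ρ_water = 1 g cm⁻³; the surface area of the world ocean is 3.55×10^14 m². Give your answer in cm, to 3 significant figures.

≈ 30.9 cm

Ravell: ice volume = 5350 km² × 1070 m = 5724 km³; 0.07 × 5724 × (910/1000) = 364.7 km³ of water.
Koror: 0.07 × 238 Gt = 1.666×10^13 kg; dividing by ρ_w = 1 g cm⁻³ = 1000 kg m⁻³ gives 1.666×10^10 m³ of water.
Korell: 0.07 × 1.56×10^6 Gt = 1.092×10^17 kg; dividing by ρ_w = 1000 kg m⁻³ gives 1.092×10^14 m³ of water.
Total added water ≈ 1.096×10^14 m³ over 3.55×10^14 m² → Δh = 0.309 m = 30.9 cm.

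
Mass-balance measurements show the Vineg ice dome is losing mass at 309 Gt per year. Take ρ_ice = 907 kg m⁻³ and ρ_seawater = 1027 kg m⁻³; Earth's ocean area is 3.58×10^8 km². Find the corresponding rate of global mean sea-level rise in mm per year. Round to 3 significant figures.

ρ_w = 1027 kg m⁻³. Annual water volume added = 309 Gt / ρ_w = 3.090×10^14 kg / 1027 kg m⁻³ = 3.009×10^11 m³.
Δh per year = 3.009×10^11 / 3.58×10^14 = 8.40×10^-4 m = 0.840 mm.

≈ 0.840 mm/yr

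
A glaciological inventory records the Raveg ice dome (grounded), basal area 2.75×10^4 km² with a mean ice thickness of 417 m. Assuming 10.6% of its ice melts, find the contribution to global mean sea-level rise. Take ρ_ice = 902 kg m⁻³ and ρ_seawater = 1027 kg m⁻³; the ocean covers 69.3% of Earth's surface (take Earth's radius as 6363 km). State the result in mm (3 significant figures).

≈ 3.03 mm

Raveg: ice volume = 2.75×10^4 km² × 417 m = 1.147×10^4 km³; 0.106 × 1.147×10^4 × (902/1027) = 1068 km³ of water.
Spread over 3.53×10^14 m² of ocean, Δh = 1.068×10^12 / 3.53×10^14 = 3.03×10^-3 m = 3.03 mm.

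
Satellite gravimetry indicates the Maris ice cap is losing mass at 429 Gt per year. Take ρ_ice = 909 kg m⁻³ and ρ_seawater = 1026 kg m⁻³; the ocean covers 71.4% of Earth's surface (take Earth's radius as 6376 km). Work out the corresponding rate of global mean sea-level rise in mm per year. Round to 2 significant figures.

≈ 1.1 mm/yr

ρ_w = 1026 kg m⁻³. Annual water volume added = 429 Gt / ρ_w = 4.290×10^14 kg / 1026 kg m⁻³ = 4.181×10^11 m³.
Δh per year = 4.181×10^11 / 3.65×10^14 = 1.15×10^-3 m = 1.1 mm.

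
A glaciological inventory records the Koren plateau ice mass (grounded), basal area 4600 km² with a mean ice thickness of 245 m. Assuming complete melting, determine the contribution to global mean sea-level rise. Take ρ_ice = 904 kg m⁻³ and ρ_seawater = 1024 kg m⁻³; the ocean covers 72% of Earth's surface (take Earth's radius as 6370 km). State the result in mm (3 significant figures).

Koren: ice volume = 4600 km² × 245 m = 1127 km³; 1127 × (904/1024) = 994.9 km³ of water.
Spread over 3.67×10^14 m² of ocean, Δh = 9.949×10^11 / 3.67×10^14 = 2.71×10^-3 m = 2.71 mm.

≈ 2.71 mm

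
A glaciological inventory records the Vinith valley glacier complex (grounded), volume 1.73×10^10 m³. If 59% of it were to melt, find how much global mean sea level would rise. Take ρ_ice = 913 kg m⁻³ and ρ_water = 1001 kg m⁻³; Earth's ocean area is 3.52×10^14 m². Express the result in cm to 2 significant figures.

≈ 2.6×10^-3 cm

Vinith: 0.59 × 1.73×10^10 m³ × (913/1001) = 9.310×10^9 m³ of water.
Spread over 3.52×10^14 m² of ocean, Δh = 9.310×10^9 / 3.52×10^14 = 2.64×10^-5 m = 2.6×10^-3 cm.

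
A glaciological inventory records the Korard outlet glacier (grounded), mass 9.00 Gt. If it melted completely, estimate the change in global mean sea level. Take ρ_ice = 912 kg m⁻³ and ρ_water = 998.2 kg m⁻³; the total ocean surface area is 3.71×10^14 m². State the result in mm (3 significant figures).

≈ 0.0243 mm

Korard: 9.00 Gt = 9.000×10^12 kg; dividing by ρ_w = 998.2 kg m⁻³ gives 9.016×10^9 m³ of water.
Spread over 3.71×10^14 m² of ocean, Δh = 9.016×10^9 / 3.71×10^14 = 2.43×10^-5 m = 0.0243 mm.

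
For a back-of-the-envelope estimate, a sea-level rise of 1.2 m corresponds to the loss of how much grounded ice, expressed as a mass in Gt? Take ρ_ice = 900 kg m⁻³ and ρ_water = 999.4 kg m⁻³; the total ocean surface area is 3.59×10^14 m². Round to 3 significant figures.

≈ 4.31×10^5 Gt

Required water volume = Δh × A = 1.2 m × 3.59×10^14 m² = 4.308×10^14 m³.
ρ_w = 999.4 kg m⁻³, so the mass of water = 4.308×10^14 m³ × 999.4 kg m⁻³ = 4.305×10^17 kg = 4.31×10^5 Gt (and the same mass of ice, by conservation).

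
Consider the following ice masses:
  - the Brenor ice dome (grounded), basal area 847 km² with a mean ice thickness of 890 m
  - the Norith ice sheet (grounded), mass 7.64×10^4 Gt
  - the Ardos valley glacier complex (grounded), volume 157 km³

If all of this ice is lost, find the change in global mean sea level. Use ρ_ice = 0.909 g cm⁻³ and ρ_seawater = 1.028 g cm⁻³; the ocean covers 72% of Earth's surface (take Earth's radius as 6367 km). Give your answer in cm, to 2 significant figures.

Brenor: ice volume = 847 km² × 890 m = 753.8 km³; 753.8 × (909/1028) = 666.6 km³ of water.
Norith: 7.64×10^4 Gt = 7.640×10^16 kg; dividing by ρ_w = 1.028 g cm⁻³ = 1028 kg m⁻³ gives 7.432×10^13 m³ of water.
Ardos: 157 km³ × (909/1028) = 138.8 km³ of water.
Total added water ≈ 7.512×10^13 m³ over 3.67×10^14 m² → Δh = 0.205 m = 20 cm.

≈ 20 cm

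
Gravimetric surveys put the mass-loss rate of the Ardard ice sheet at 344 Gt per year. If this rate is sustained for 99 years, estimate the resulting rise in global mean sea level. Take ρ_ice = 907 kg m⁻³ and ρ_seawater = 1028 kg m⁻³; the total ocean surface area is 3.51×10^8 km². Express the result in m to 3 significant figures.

Total mass lost = 344 Gt/yr × 99 yr = 3.406×10^4 Gt = 3.406×10^16 kg.
ρ_w = 1028 kg m⁻³, so water volume = 3.406×10^16 / 1028 = 3.313×10^13 m³.
Δh = 3.313×10^13 / 3.51×10^14 = 0.0944 m.

≈ 0.0944 m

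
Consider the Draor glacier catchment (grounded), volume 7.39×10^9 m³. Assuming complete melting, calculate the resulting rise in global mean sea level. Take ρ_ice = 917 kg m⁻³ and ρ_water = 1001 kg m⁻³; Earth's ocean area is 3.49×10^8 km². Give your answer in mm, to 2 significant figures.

≈ 0.019 mm

Draor: 7.39×10^9 m³ × (917/1001) = 6.770×10^9 m³ of water.
Spread over 3.49×10^14 m² of ocean, Δh = 6.770×10^9 / 3.49×10^14 = 1.94×10^-5 m = 0.019 mm.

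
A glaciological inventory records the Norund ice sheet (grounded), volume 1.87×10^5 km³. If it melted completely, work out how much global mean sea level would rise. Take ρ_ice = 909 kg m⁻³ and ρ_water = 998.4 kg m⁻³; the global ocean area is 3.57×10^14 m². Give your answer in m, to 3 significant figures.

Norund: 1.87×10^5 km³ × (909/998.4) = 1.703×10^5 km³ of water.
Spread over 3.57×10^14 m² of ocean, Δh = 1.703×10^14 / 3.57×10^14 = 0.477 m.

≈ 0.477 m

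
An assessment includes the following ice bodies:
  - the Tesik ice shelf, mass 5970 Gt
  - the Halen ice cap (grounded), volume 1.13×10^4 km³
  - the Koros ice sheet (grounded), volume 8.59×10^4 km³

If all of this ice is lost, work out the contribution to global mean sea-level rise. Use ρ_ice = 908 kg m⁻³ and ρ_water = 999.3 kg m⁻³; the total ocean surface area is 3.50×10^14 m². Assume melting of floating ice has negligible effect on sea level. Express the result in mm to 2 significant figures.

The Tesik ice shelf is floating and already displaces its own weight of water, so its melt adds essentially nothing to sea level.
Halen: 1.13×10^4 km³ × (908/999.3) = 1.027×10^4 km³ of water.
Koros: 8.59×10^4 km³ × (908/999.3) = 7.805×10^4 km³ of water.
Total added water ≈ 8.832×10^13 m³ over 3.50×10^14 m² → Δh = 0.252 m = 250 mm.

≈ 250 mm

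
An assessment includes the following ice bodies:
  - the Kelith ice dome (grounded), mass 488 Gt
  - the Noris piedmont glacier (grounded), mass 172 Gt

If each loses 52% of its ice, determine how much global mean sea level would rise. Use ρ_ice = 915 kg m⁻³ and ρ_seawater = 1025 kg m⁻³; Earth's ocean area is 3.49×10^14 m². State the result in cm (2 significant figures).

Kelith: 0.52 × 488 Gt = 2.538×10^14 kg; dividing by ρ_w = 1025 kg m⁻³ gives 2.476×10^11 m³ of water.
Noris: 0.52 × 172 Gt = 8.944×10^13 kg; dividing by ρ_w = 1025 kg m⁻³ gives 8.726×10^10 m³ of water.
Total added water ≈ 3.348×10^11 m³ over 3.49×10^14 m² → Δh = 9.59×10^-4 m = 0.096 cm.

≈ 0.096 cm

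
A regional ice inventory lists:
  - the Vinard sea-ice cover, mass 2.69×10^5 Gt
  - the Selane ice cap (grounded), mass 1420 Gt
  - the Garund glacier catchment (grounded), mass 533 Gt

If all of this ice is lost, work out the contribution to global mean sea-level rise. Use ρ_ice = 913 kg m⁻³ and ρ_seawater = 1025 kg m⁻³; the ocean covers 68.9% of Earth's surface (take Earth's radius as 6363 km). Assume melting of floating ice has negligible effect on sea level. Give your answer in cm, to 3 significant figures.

≈ 0.544 cm

The Vinard sea-ice cover is floating and already displaces its own weight of water, so its melt adds essentially nothing to sea level.
Selane: 1420 Gt = 1.420×10^15 kg; dividing by ρ_w = 1025 kg m⁻³ gives 1.385×10^12 m³ of water.
Garund: 533 Gt = 5.330×10^14 kg; dividing by ρ_w = 1025 kg m⁻³ gives 5.200×10^11 m³ of water.
Total added water ≈ 1.905×10^12 m³ over 3.51×10^14 m² → Δh = 5.44×10^-3 m = 0.544 cm.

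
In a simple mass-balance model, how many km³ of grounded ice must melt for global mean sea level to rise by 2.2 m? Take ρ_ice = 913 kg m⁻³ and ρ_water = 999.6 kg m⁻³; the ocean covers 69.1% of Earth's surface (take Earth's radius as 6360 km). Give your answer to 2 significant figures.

Required water volume = Δh × A = 2.2 m × 3.51×10^14 m² = 7.727×10^14 m³ = 7.727×10^5 km³.
Ice volume = water volume × ρ_w/ρ_ice = 7.727×10^5 × 999.6/913 = 8.5×10^5 km³.

≈ 8.5×10^5 km³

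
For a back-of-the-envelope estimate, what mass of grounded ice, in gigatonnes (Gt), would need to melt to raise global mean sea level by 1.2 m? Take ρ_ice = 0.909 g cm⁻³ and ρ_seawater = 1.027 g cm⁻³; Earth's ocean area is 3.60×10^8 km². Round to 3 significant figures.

≈ 4.44×10^5 Gt

Required water volume = Δh × A = 1.2 m × 3.60×10^14 m² = 4.320×10^14 m³.
ρ_w = 1.027 g cm⁻³ = 1027 kg m⁻³, so the mass of water = 4.320×10^14 m³ × 1027 kg m⁻³ = 4.437×10^17 kg = 4.44×10^5 Gt (and the same mass of ice, by conservation).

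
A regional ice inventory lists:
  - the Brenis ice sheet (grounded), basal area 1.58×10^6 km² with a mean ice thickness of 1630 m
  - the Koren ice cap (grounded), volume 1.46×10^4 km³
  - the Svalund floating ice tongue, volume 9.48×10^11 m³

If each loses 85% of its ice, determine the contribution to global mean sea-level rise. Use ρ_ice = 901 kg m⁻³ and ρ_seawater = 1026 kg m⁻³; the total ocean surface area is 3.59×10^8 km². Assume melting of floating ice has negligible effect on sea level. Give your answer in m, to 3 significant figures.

Brenis: ice volume = 1.58×10^6 km² × 1630 m = 2.575×10^6 km³; 0.85 × 2.575×10^6 × (901/1026) = 1.922×10^6 km³ of water.
Koren: 0.85 × 1.46×10^4 km³ × (901/1026) = 1.090×10^4 km³ of water.
The Svalund floating ice tongue is floating and already displaces its own weight of water, so its melt adds essentially nothing to sea level.
Total added water ≈ 1.933×10^15 m³ over 3.59×10^14 m² → Δh = 5.39 m.

≈ 5.39 m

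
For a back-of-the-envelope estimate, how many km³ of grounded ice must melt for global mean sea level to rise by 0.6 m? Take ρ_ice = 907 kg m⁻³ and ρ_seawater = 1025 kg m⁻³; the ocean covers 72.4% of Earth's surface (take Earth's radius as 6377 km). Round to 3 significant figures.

Required water volume = Δh × A = 0.6 m × 3.70×10^14 m² = 2.220×10^14 m³ = 2.220×10^5 km³.
Ice volume = water volume × ρ_w/ρ_ice = 2.220×10^5 × 1025/907 = 2.51×10^5 km³.

≈ 2.51×10^5 km³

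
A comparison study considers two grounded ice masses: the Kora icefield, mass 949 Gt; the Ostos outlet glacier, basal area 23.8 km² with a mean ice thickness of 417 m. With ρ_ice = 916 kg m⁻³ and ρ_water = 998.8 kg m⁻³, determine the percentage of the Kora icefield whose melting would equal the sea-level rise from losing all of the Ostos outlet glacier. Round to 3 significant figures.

Equal sea-level rise means equal mass of meltwater, i.e. equal mass of ice lost.
Ice mass of Ostos: 9.091×10^12 kg; ice mass of Kora: 9.490×10^14 kg.
Fraction required = 9.091×10^12 / 9.490×10^14 = 9.58×10^-3 → 0.958 %.

≈ 0.958 %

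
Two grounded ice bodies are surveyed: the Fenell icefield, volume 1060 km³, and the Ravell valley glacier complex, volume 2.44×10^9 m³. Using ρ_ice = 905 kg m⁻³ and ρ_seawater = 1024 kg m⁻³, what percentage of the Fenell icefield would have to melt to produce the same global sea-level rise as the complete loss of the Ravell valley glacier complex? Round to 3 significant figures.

≈ 0.230 %

Equal sea-level rise means equal mass of meltwater, i.e. equal mass of ice lost.
Ice mass of Ravell: 2.208×10^12 kg; ice mass of Fenell: 9.593×10^14 kg.
Fraction required = 2.208×10^12 / 9.593×10^14 = 2.30×10^-3 → 0.230 %.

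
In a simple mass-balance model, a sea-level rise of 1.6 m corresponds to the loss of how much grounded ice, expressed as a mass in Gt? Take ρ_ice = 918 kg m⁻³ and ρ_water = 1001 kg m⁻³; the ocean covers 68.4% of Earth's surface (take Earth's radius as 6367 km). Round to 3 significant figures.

≈ 5.58×10^5 Gt

Required water volume = Δh × A = 1.6 m × 3.48×10^14 m² = 5.575×10^14 m³.
ρ_w = 1001 kg m⁻³, so the mass of water = 5.575×10^14 m³ × 1001 kg m⁻³ = 5.581×10^17 kg = 5.58×10^5 Gt (and the same mass of ice, by conservation).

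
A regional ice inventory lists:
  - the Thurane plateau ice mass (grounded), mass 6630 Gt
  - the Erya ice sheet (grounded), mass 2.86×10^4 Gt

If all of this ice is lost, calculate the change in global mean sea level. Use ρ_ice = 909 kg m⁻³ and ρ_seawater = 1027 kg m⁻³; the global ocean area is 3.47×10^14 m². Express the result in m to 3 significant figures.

Thurane: 6630 Gt = 6.630×10^15 kg; dividing by ρ_w = 1027 kg m⁻³ gives 6.456×10^12 m³ of water.
Erya: 2.86×10^4 Gt = 2.860×10^16 kg; dividing by ρ_w = 1027 kg m⁻³ gives 2.785×10^13 m³ of water.
Total added water ≈ 3.430×10^13 m³ over 3.47×10^14 m² → Δh = 0.0989 m.

≈ 0.0989 m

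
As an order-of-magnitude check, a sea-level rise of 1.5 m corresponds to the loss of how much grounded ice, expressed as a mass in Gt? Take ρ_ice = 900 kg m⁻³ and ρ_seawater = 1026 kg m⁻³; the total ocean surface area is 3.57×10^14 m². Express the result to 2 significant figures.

Required water volume = Δh × A = 1.5 m × 3.57×10^14 m² = 5.355×10^14 m³.
ρ_w = 1026 kg m⁻³, so the mass of water = 5.355×10^14 m³ × 1026 kg m⁻³ = 5.494×10^17 kg = 5.5×10^5 Gt (and the same mass of ice, by conservation).

≈ 5.5×10^5 Gt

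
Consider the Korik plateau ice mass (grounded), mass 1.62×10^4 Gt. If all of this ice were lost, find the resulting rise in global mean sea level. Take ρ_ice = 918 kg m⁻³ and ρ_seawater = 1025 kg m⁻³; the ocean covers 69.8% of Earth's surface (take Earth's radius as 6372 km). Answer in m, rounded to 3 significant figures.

≈ 0.0444 m

Korik: 1.62×10^4 Gt = 1.620×10^16 kg; dividing by ρ_w = 1025 kg m⁻³ gives 1.580×10^13 m³ of water.
Spread over 3.56×10^14 m² of ocean, Δh = 1.580×10^13 / 3.56×10^14 = 0.0444 m.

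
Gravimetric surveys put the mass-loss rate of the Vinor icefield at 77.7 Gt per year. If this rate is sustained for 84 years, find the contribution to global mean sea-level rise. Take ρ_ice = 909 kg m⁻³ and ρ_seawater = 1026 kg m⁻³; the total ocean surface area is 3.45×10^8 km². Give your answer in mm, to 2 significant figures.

≈ 18 mm

Total mass lost = 77.7 Gt/yr × 84 yr = 6527 Gt = 6.527×10^15 kg.
ρ_w = 1026 kg m⁻³, so water volume = 6.527×10^15 / 1026 = 6.361×10^12 m³.
Δh = 6.361×10^12 / 3.45×10^14 = 0.0184 m = 18 mm.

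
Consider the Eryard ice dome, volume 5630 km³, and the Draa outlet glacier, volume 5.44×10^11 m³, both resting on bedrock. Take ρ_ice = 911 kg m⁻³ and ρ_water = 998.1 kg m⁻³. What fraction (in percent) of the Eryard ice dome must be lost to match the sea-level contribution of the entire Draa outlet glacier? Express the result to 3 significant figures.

≈ 9.66 %

Equal sea-level rise means equal mass of meltwater, i.e. equal mass of ice lost.
Ice mass of Draa: 4.956×10^14 kg; ice mass of Eryard: 5.129×10^15 kg.
Fraction required = 4.956×10^14 / 5.129×10^15 = 0.0966 → 9.66 %.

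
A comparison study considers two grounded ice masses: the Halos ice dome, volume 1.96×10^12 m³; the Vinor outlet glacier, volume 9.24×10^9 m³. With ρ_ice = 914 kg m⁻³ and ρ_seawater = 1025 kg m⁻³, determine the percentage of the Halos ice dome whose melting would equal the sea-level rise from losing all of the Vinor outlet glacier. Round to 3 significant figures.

≈ 0.471 %

Equal sea-level rise means equal mass of meltwater, i.e. equal mass of ice lost.
Ice mass of Vinor: 8.445×10^12 kg; ice mass of Halos: 1.791×10^15 kg.
Fraction required = 8.445×10^12 / 1.791×10^15 = 4.71×10^-3 → 0.471 %.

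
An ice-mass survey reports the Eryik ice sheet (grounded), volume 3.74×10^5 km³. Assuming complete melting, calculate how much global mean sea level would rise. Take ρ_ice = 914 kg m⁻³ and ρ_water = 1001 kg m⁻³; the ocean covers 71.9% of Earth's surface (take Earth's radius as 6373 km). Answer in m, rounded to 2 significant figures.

≈ 0.93 m

Eryik: 3.74×10^5 km³ × (914/1001) = 3.415×10^5 km³ of water.
Spread over 3.67×10^14 m² of ocean, Δh = 3.415×10^14 / 3.67×10^14 = 0.931 m.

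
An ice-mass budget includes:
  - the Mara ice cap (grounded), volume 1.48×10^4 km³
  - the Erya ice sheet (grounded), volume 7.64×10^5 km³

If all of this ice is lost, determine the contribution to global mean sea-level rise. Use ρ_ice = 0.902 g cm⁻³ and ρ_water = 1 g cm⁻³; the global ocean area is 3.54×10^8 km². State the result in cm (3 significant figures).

≈ 198 cm

Mara: 1.48×10^4 km³ × (902/1000) = 1.335×10^4 km³ of water.
Erya: 7.64×10^5 km³ × (902/1000) = 6.891×10^5 km³ of water.
Total added water ≈ 7.025×10^14 m³ over 3.54×10^14 m² → Δh = 1.98 m = 198 cm.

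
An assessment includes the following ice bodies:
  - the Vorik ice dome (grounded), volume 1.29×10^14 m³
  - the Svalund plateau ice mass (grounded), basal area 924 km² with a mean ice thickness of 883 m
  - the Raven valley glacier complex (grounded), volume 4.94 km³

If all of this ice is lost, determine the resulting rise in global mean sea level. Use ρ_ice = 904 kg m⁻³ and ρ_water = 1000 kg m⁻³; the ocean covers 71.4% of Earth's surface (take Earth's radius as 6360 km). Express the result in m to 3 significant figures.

Vorik: 1.29×10^14 m³ × (904/1000) = 1.166×10^14 m³ of water.
Svalund: ice volume = 924 km² × 883 m = 815.9 km³; 815.9 × (904/1000) = 737.6 km³ of water.
Raven: 4.94 km³ × (904/1000) = 4.466 km³ of water.
Total added water ≈ 1.174×10^14 m³ over 3.63×10^14 m² → Δh = 0.323 m.

≈ 0.323 m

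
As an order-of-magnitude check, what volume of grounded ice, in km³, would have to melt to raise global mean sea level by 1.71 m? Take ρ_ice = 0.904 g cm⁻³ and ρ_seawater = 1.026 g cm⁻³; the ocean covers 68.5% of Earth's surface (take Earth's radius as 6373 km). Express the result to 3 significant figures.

Required water volume = Δh × A = 1.71 m × 3.50×10^14 m² = 5.978×10^14 m³ = 5.978×10^5 km³.
Ice volume = water volume × ρ_w/ρ_ice = 5.978×10^5 × 1026/904 = 6.79×10^5 km³.

≈ 6.79×10^5 km³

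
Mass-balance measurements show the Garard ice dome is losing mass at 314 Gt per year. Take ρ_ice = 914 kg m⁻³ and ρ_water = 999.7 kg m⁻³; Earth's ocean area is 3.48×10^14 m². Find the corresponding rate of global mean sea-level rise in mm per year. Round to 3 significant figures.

≈ 0.903 mm/yr

ρ_w = 999.7 kg m⁻³. Annual water volume added = 314 Gt / ρ_w = 3.140×10^14 kg / 999.7 kg m⁻³ = 3.141×10^11 m³.
Δh per year = 3.141×10^11 / 3.48×10^14 = 9.03×10^-4 m = 0.903 mm.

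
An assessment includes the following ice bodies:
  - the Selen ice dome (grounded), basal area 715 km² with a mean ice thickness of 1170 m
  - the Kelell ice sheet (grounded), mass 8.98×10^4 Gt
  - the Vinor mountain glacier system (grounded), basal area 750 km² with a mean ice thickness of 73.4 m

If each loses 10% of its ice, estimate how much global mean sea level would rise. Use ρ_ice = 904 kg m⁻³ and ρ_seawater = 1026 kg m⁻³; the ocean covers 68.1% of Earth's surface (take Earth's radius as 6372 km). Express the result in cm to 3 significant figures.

≈ 2.54 cm

Selen: ice volume = 715 km² × 1170 m = 836.5 km³; 0.1 × 836.5 × (904/1026) = 73.71 km³ of water.
Kelell: 0.1 × 8.98×10^4 Gt = 8.980×10^15 kg; dividing by ρ_w = 1026 kg m⁻³ gives 8.752×10^12 m³ of water.
Vinor: ice volume = 750 km² × 73.4 m = 55.05 km³; 0.1 × 55.05 × (904/1026) = 4.850 km³ of water.
Total added water ≈ 8.831×10^12 m³ over 3.47×10^14 m² → Δh = 0.0254 m = 2.54 cm.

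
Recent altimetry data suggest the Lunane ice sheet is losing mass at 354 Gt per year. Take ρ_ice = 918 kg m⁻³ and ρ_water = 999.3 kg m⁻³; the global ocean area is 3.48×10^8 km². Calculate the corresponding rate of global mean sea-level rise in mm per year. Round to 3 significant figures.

ρ_w = 999.3 kg m⁻³. Annual water volume added = 354 Gt / ρ_w = 3.540×10^14 kg / 999.3 kg m⁻³ = 3.542×10^11 m³.
Δh per year = 3.542×10^11 / 3.48×10^14 = 1.02×10^-3 m = 1.02 mm.

≈ 1.02 mm/yr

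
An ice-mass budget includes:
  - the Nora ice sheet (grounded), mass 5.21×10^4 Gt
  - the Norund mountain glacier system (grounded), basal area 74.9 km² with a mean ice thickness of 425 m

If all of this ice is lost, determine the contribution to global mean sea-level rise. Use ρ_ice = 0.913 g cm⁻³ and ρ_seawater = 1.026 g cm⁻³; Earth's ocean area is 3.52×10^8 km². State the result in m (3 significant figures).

≈ 0.144 m

Nora: 5.21×10^4 Gt = 5.210×10^16 kg; dividing by ρ_w = 1.026 g cm⁻³ = 1026 kg m⁻³ gives 5.078×10^13 m³ of water.
Norund: ice volume = 74.9 km² × 425 m = 31.83 km³; 31.83 × (913/1026) = 28.33 km³ of water.
Total added water ≈ 5.081×10^13 m³ over 3.52×10^14 m² → Δh = 0.144 m.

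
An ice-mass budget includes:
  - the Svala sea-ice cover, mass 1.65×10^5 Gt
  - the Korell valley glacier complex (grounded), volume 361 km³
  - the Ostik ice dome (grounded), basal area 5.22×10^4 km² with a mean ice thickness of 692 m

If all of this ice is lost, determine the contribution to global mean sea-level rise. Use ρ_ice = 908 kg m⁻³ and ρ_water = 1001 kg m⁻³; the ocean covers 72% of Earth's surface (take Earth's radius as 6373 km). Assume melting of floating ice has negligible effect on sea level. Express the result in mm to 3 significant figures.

≈ 90.1 mm

The Svala sea-ice cover is floating and already displaces its own weight of water, so its melt adds essentially nothing to sea level.
Korell: 361 km³ × (908/1001) = 327.5 km³ of water.
Ostik: ice volume = 5.22×10^4 km² × 692 m = 3.612×10^4 km³; 3.612×10^4 × (908/1001) = 3.277×10^4 km³ of water.
Total added water ≈ 3.309×10^13 m³ over 3.67×10^14 m² → Δh = 0.0901 m = 90.1 mm.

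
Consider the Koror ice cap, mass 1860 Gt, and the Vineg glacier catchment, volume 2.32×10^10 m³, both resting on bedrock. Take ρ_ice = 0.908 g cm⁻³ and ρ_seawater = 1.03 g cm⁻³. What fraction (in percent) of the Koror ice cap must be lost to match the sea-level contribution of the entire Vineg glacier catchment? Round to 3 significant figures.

Equal sea-level rise means equal mass of meltwater, i.e. equal mass of ice lost.
Ice mass of Vineg: 2.107×10^13 kg; ice mass of Koror: 1.860×10^15 kg.
Fraction required = 2.107×10^13 / 1.860×10^15 = 0.0113 → 1.13 %.

≈ 1.13 %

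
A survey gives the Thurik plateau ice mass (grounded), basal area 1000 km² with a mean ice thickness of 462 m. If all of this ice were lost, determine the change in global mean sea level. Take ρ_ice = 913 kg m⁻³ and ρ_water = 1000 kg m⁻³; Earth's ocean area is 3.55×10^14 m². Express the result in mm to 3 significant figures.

Thurik: ice volume = 1000 km² × 462 m = 462.0 km³; 462.0 × (913/1000) = 421.8 km³ of water.
Spread over 3.55×10^14 m² of ocean, Δh = 4.218×10^11 / 3.55×10^14 = 1.19×10^-3 m = 1.19 mm.

≈ 1.19 mm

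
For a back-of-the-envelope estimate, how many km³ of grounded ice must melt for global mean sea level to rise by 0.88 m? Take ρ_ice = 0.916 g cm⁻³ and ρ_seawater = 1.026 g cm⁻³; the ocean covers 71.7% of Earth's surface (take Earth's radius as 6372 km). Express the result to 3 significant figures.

≈ 3.61×10^5 km³

Required water volume = Δh × A = 0.88 m × 3.66×10^14 m² = 3.219×10^14 m³ = 3.219×10^5 km³.
Ice volume = water volume × ρ_w/ρ_ice = 3.219×10^5 × 1026/916 = 3.61×10^5 km³.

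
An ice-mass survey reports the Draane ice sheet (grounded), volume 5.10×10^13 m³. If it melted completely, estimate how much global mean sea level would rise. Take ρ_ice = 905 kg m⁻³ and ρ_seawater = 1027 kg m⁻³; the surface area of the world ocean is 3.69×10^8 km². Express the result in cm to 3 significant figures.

≈ 12.2 cm

Draane: 5.10×10^13 m³ × (905/1027) = 4.494×10^13 m³ of water.
Spread over 3.69×10^14 m² of ocean, Δh = 4.494×10^13 / 3.69×10^14 = 0.122 m = 12.2 cm.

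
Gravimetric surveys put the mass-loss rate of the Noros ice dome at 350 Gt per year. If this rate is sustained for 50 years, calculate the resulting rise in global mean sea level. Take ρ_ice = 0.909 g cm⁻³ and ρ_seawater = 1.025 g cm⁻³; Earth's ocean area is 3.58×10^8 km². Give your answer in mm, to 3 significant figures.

Total mass lost = 350 Gt/yr × 50 yr = 1.750×10^4 Gt = 1.750×10^16 kg.
ρ_w = 1.025 g cm⁻³ = 1025 kg m⁻³, so water volume = 1.750×10^16 / 1025 = 1.707×10^13 m³.
Δh = 1.707×10^13 / 3.58×10^14 = 0.0477 m = 47.7 mm.

≈ 47.7 mm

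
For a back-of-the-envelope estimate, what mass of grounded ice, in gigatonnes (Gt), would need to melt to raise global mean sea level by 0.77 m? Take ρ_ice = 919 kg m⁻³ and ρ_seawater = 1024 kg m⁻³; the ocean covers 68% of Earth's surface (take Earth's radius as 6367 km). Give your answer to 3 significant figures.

Required water volume = Δh × A = 0.77 m × 3.46×10^14 m² = 2.667×10^14 m³.
ρ_w = 1024 kg m⁻³, so the mass of water = 2.667×10^14 m³ × 1024 kg m⁻³ = 2.731×10^17 kg = 2.73×10^5 Gt (and the same mass of ice, by conservation).

≈ 2.73×10^5 Gt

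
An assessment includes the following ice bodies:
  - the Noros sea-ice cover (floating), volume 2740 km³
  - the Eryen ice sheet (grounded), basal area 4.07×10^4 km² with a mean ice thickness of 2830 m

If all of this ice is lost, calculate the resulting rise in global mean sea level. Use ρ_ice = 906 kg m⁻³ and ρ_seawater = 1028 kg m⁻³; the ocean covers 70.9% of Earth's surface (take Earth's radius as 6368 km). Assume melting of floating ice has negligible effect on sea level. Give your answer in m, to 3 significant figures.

≈ 0.281 m

The Noros sea-ice cover is floating and already displaces its own weight of water, so its melt adds essentially nothing to sea level.
Eryen: ice volume = 4.07×10^4 km² × 2830 m = 1.152×10^5 km³; 1.152×10^5 × (906/1028) = 1.015×10^5 km³ of water.
Total added water ≈ 1.015×10^14 m³ over 3.61×10^14 m² → Δh = 0.281 m.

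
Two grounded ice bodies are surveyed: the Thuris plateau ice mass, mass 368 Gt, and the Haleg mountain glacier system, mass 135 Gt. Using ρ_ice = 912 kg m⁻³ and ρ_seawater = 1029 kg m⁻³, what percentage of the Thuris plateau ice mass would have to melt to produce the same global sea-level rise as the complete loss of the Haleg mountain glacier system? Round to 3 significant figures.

≈ 36.7 %

Equal sea-level rise means equal mass of meltwater, i.e. equal mass of ice lost.
Ice mass of Haleg: 1.350×10^14 kg; ice mass of Thuris: 3.680×10^14 kg.
Fraction required = 1.350×10^14 / 3.680×10^14 = 0.367 → 36.7 %.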